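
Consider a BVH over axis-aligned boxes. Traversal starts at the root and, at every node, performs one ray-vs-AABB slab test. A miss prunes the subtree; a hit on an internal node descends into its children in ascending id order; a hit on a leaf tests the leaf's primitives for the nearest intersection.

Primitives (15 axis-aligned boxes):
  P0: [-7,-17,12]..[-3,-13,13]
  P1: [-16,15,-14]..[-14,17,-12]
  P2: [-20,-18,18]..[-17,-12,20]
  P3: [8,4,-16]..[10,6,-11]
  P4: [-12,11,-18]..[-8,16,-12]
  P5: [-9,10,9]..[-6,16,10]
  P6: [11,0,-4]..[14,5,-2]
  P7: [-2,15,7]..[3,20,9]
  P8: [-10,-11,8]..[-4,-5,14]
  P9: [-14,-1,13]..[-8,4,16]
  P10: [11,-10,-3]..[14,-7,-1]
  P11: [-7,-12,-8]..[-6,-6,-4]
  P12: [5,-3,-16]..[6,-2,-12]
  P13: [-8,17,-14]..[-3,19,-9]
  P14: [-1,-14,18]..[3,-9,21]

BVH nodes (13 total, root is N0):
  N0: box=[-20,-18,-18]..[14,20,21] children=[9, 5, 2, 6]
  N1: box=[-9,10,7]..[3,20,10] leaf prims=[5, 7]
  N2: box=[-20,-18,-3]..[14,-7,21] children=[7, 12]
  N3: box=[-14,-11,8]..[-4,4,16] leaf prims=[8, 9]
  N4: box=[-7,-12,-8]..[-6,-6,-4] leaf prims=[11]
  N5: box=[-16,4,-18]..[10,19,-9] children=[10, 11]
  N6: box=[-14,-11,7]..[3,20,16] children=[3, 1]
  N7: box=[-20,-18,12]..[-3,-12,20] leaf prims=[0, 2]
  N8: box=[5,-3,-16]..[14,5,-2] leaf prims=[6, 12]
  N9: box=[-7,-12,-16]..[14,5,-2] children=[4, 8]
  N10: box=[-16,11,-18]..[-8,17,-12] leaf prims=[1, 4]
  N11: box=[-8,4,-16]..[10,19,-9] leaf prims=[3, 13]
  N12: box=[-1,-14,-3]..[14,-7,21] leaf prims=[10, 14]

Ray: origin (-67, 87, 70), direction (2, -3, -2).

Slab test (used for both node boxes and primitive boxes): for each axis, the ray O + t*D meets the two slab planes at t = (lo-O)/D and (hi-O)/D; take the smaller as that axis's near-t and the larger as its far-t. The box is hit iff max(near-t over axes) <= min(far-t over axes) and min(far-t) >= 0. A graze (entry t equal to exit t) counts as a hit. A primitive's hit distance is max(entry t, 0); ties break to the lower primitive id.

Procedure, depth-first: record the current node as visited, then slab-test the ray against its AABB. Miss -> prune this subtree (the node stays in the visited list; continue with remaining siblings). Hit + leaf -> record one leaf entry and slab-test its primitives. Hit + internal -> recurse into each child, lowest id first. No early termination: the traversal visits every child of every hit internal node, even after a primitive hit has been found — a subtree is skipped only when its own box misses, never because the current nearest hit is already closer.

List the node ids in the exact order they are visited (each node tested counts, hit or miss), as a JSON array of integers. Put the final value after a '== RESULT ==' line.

Trace the traversal:
N0 x:[47/2,81/2] y:[67/3,35] z:[49/2,44] -> hit [49/2,35], descend [2, 5, 6, 9]
  N2 x:[47/2,81/2] y:[94/3,35] z:[49/2,73/2] -> hit [94/3,35], descend [7, 12]
    N7 x:[47/2,32] y:[33,35] z:[25,29] -> miss, prune
    N12 x:[33,81/2] y:[94/3,101/3] z:[49/2,73/2] -> hit [33,101/3] leaf, test {P10(miss), P14(miss)}
  N5 x:[51/2,77/2] y:[68/3,83/3] z:[79/2,44] -> miss, prune
  N6 x:[53/2,35] y:[67/3,98/3] z:[27,63/2] -> hit [27,63/2], descend [1, 3]
    N1 x:[29,35] y:[67/3,77/3] z:[30,63/2] -> miss, prune
    N3 x:[53/2,63/2] y:[83/3,98/3] z:[27,31] -> hit [83/3,31] leaf, test {P8@t=92/3, P9@t=83/3}
  N9 x:[30,81/2] y:[82/3,33] z:[36,43] -> miss, prune

9 AABB tests over nodes [0, 2, 7, 12, 5, 6, 1, 3, 9]; 2 leaves entered; closest P9.

== RESULT ==
[0, 2, 7, 12, 5, 6, 1, 3, 9]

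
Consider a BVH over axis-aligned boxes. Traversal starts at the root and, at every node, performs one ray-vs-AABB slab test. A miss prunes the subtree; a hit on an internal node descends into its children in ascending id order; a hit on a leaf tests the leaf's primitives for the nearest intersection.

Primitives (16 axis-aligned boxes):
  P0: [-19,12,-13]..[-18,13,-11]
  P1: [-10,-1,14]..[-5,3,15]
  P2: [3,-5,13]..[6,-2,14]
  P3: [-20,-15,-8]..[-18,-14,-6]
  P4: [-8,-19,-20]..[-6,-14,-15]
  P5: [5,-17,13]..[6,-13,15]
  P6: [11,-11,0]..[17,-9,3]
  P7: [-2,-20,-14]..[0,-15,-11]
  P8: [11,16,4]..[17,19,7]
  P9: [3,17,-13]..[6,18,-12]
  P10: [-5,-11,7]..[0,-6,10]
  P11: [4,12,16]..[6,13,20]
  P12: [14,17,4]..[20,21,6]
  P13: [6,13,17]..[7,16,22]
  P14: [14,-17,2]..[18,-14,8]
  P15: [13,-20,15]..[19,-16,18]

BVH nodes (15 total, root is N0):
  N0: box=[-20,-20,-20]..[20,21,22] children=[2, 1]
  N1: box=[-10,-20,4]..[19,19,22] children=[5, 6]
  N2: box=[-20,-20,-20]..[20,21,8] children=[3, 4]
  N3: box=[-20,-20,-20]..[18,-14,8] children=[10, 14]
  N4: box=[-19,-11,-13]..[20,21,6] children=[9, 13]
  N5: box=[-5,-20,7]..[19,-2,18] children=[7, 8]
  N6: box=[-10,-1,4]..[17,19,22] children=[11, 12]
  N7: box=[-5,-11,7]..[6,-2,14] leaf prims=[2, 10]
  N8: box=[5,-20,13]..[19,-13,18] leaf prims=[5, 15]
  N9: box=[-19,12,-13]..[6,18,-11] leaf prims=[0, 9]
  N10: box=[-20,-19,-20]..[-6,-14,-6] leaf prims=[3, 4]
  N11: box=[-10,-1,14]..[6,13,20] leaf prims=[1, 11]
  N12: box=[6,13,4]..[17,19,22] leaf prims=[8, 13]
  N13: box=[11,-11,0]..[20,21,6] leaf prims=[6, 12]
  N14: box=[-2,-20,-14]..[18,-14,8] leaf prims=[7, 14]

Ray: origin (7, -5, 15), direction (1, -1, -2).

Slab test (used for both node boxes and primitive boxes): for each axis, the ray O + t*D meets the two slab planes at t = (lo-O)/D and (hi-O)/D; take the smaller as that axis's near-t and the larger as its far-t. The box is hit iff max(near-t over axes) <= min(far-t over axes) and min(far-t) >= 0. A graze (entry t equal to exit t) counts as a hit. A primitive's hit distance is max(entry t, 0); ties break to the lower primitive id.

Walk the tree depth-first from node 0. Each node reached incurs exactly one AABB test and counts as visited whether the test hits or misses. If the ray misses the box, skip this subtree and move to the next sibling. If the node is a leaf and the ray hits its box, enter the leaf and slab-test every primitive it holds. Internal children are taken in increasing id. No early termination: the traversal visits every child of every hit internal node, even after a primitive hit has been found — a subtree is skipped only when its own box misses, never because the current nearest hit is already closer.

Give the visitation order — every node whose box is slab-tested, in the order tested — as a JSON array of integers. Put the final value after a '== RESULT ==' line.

Trace the traversal:
N0 x:[-27,13] y:[-26,15] z:[-7/2,35/2] -> hit [-7/2,13], descend [1, 2]
  N1 x:[-17,12] y:[-24,15] z:[-7/2,11/2] -> hit [-7/2,11/2], descend [5, 6]
    N5 x:[-12,12] y:[-3,15] z:[-3/2,4] -> hit [-3/2,4], descend [7, 8]
      N7 x:[-12,-1] y:[-3,6] z:[1/2,4] -> miss, prune
      N8 x:[-2,12] y:[8,15] z:[-3/2,1] -> miss, prune
    N6 x:[-17,10] y:[-24,-4] z:[-7/2,11/2] -> miss, prune
  N2 x:[-27,13] y:[-26,15] z:[7/2,35/2] -> hit [7/2,13], descend [3, 4]
    N3 x:[-27,11] y:[9,15] z:[7/2,35/2] -> hit [9,11], descend [10, 14]
      N10 x:[-27,-13] y:[9,14] z:[21/2,35/2] -> miss, prune
      N14 x:[-9,11] y:[9,15] z:[7/2,29/2] -> hit [9,11] leaf, test {P7(miss), P14(miss)}
    N4 x:[-26,13] y:[-26,6] z:[9/2,14] -> hit [9/2,6], descend [9, 13]
      N9 x:[-26,-1] y:[-23,-17] z:[13,14] -> miss, prune
      N13 x:[4,13] y:[-26,6] z:[9/2,15/2] -> hit [9/2,6] leaf, test {P6@t=6, P12(miss)}

Summary -> nodes [0, 1, 5, 7, 8, 6, 2, 3, 10, 14, 4, 9, 13]; box-tests=13; leaf-entries=2; first=P6

== RESULT ==
[0, 1, 5, 7, 8, 6, 2, 3, 10, 14, 4, 9, 13]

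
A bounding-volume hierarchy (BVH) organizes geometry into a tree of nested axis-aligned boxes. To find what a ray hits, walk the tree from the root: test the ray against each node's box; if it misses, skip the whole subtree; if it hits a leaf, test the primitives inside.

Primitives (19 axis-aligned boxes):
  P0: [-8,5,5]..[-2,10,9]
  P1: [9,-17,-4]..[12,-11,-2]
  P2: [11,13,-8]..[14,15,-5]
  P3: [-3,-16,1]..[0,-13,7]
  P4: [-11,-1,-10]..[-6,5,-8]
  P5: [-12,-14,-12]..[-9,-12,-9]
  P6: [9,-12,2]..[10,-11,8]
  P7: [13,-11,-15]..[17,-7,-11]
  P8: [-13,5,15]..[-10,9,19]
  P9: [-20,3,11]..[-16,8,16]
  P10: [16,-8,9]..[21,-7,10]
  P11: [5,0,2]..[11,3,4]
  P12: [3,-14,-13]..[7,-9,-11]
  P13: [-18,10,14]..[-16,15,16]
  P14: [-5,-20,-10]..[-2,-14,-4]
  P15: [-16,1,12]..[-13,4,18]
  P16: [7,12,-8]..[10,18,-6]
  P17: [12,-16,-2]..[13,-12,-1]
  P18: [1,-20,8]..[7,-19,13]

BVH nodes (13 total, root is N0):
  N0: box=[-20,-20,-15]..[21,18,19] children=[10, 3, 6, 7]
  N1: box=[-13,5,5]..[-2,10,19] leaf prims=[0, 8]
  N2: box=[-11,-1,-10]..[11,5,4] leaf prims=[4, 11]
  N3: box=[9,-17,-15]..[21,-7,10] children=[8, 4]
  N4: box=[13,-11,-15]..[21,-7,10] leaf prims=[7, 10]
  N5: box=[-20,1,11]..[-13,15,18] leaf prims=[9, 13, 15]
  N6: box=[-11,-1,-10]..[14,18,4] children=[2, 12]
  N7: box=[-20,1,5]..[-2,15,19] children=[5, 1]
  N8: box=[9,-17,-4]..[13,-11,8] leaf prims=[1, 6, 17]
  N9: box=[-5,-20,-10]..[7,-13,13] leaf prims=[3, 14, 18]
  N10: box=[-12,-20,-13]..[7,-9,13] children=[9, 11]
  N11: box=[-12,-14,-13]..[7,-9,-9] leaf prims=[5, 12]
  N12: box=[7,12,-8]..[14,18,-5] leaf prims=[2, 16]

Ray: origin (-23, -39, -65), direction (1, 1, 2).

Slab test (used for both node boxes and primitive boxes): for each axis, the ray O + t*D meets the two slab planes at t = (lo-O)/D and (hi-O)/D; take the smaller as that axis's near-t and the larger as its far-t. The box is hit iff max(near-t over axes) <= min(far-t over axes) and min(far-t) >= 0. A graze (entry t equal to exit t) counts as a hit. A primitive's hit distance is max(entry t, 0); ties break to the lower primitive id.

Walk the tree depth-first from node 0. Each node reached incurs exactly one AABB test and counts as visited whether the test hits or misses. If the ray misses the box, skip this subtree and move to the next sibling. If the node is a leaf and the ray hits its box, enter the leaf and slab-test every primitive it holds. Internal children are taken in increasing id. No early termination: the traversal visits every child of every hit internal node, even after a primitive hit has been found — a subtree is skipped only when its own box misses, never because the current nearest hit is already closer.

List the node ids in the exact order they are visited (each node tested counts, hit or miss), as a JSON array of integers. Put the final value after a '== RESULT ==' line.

Trace the traversal:
N0 x:[3,44] y:[19,57] z:[25,42] -> hit [25,42], descend [3, 6, 7, 10]
  N3 x:[32,44] y:[22,32] z:[25,75/2] -> hit [32,32], descend [4, 8]
    N4 x:[36,44] y:[28,32] z:[25,75/2] -> miss, prune
    N8 x:[32,36] y:[22,28] z:[61/2,73/2] -> miss, prune
  N6 x:[12,37] y:[38,57] z:[55/2,69/2] -> miss, prune
  N7 x:[3,21] y:[40,54] z:[35,42] -> miss, prune
  N10 x:[11,30] y:[19,30] z:[26,39] -> hit [26,30], descend [9, 11]
    N9 x:[18,30] y:[19,26] z:[55/2,39] -> miss, prune
    N11 x:[11,30] y:[25,30] z:[26,28] -> hit [26,28] leaf, test {P5(miss), P12@t=26}

Visited [0, 3, 4, 8, 6, 7, 10, 9, 11]. Tests: 9 box, 1 leaf. Nearest: P12.

== RESULT ==
[0, 3, 4, 8, 6, 7, 10, 9, 11]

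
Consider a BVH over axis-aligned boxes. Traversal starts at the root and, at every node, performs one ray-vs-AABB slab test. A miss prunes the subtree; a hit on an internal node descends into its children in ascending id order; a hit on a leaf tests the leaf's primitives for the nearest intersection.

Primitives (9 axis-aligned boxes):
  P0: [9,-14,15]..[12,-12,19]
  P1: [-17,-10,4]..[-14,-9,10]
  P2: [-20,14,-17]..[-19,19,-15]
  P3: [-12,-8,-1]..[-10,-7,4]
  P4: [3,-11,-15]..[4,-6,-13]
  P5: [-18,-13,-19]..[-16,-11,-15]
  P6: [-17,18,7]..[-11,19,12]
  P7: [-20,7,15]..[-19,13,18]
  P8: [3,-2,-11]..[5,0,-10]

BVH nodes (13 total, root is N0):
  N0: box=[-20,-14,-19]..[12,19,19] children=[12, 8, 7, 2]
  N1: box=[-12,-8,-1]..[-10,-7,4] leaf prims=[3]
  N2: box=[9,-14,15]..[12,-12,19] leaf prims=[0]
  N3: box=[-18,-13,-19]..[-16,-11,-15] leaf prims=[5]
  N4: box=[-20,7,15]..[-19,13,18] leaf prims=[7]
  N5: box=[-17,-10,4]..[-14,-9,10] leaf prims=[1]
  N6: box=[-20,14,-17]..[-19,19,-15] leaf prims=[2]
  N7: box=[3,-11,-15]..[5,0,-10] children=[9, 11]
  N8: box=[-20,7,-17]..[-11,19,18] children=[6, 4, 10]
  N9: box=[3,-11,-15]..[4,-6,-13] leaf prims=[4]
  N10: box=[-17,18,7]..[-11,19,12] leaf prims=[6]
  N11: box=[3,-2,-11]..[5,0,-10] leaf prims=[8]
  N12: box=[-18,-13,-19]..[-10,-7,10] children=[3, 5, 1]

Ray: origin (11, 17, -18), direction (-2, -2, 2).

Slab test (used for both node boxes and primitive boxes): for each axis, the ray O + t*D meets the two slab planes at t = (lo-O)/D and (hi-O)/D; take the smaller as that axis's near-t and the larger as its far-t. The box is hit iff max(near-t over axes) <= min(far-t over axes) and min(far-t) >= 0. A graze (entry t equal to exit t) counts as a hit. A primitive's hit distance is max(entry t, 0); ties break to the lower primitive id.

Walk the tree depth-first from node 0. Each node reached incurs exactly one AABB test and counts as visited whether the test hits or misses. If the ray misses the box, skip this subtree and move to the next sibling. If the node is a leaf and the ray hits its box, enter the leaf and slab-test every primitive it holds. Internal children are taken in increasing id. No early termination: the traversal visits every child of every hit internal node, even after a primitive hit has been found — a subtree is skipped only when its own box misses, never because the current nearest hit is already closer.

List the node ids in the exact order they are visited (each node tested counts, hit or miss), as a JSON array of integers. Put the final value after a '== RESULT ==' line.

Traverse from the root:
N0 x:[-1/2,31/2] y:[-1,31/2] z:[-1/2,37/2] -> hit [-1/2,31/2], descend [2, 7, 8, 12]
  N2 x:[-1/2,1] y:[29/2,31/2] z:[33/2,37/2] -> miss, prune
  N7 x:[3,4] y:[17/2,14] z:[3/2,4] -> miss, prune
  N8 x:[11,31/2] y:[-1,5] z:[1/2,18] -> miss, prune
  N12 x:[21/2,29/2] y:[12,15] z:[-1/2,14] -> hit [12,14], descend [1, 3, 5]
    N1 x:[21/2,23/2] y:[12,25/2] z:[17/2,11] -> miss, prune
    N3 x:[27/2,29/2] y:[14,15] z:[-1/2,3/2] -> miss, prune
    N5 x:[25/2,14] y:[13,27/2] z:[11,14] -> hit [13,27/2] leaf, test {P1@t=13}

8 AABB tests over nodes [0, 2, 7, 8, 12, 1, 3, 5]; 1 leaf entered; closest P1.

== RESULT ==
[0, 2, 7, 8, 12, 1, 3, 5]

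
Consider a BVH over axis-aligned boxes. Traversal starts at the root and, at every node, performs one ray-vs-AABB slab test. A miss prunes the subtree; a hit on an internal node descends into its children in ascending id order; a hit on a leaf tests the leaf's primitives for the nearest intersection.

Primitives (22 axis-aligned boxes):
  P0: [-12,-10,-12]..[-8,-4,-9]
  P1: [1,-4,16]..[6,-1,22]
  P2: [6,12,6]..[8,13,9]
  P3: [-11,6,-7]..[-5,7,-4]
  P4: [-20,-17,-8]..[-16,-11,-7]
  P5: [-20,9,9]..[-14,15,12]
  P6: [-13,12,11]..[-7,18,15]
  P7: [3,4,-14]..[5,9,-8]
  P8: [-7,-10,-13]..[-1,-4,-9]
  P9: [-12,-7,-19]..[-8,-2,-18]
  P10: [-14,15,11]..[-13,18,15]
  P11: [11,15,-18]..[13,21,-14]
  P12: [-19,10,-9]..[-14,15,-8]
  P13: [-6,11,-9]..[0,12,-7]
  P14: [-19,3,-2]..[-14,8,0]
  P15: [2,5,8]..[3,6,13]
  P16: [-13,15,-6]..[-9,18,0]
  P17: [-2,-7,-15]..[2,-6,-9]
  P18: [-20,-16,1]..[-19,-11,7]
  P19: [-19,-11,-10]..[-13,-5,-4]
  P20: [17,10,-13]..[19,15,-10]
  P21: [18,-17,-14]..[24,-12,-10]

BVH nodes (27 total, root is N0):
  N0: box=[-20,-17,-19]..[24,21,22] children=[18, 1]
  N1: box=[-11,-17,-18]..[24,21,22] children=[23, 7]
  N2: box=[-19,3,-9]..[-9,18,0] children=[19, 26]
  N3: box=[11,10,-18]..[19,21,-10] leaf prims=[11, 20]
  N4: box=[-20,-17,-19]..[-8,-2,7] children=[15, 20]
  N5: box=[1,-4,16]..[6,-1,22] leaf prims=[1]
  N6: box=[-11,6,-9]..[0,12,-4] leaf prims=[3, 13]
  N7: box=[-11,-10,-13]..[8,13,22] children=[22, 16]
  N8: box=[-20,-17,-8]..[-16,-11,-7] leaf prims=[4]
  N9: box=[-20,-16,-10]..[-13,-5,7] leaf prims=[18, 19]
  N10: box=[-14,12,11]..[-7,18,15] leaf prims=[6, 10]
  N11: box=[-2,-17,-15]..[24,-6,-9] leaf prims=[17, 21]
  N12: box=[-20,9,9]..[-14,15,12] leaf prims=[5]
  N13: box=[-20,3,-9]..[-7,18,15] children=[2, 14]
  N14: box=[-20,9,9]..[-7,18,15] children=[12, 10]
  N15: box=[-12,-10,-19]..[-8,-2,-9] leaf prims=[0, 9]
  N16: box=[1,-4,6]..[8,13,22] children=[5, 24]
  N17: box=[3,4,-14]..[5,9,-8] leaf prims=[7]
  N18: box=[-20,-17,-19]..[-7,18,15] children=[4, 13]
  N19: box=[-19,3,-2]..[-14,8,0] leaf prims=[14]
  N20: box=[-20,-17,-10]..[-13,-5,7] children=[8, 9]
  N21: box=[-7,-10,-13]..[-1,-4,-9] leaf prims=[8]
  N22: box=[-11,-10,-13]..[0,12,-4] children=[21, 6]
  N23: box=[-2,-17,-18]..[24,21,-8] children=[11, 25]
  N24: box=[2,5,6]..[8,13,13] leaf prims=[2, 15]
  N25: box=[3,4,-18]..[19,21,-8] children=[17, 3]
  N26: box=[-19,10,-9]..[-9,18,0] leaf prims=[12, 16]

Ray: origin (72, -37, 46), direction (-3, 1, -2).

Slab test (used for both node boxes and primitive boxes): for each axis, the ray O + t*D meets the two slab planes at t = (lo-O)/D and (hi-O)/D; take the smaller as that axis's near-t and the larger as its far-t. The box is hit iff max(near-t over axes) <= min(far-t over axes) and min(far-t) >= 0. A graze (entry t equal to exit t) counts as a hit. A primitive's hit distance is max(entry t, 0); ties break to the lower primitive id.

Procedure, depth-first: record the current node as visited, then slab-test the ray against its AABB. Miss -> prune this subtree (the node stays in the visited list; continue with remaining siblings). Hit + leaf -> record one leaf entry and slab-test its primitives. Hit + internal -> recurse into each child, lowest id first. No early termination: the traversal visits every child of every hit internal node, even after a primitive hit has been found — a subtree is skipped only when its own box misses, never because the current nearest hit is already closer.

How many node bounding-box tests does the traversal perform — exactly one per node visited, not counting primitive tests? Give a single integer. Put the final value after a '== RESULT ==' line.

Trace the traversal:
N0 x:[16,92/3] y:[20,58] z:[12,65/2] -> hit [20,92/3], descend [1, 18]
  N1 x:[16,83/3] y:[20,58] z:[12,32] -> hit [20,83/3], descend [7, 23]
    N7 x:[64/3,83/3] y:[27,50] z:[12,59/2] -> hit [27,83/3], descend [16, 22]
      N16 x:[64/3,71/3] y:[33,50] z:[12,20] -> miss, prune
      N22 x:[24,83/3] y:[27,49] z:[25,59/2] -> hit [27,83/3], descend [6, 21]
        N6 x:[24,83/3] y:[43,49] z:[25,55/2] -> miss, prune
        N21 x:[73/3,79/3] y:[27,33] z:[55/2,59/2] -> miss, prune
    N23 x:[16,74/3] y:[20,58] z:[27,32] -> miss, prune
  N18 x:[79/3,92/3] y:[20,55] z:[31/2,65/2] -> hit [79/3,92/3], descend [4, 13]
    N4 x:[80/3,92/3] y:[20,35] z:[39/2,65/2] -> hit [80/3,92/3], descend [15, 20]
      N15 x:[80/3,28] y:[27,35] z:[55/2,65/2] -> hit [55/2,28] leaf, test {P0@t=55/2, P9(miss)}
      N20 x:[85/3,92/3] y:[20,32] z:[39/2,28] -> miss, prune
    N13 x:[79/3,92/3] y:[40,55] z:[31/2,55/2] -> miss, prune

Summary -> nodes [0, 1, 7, 16, 22, 6, 21, 23, 18, 4, 15, 20, 13]; box-tests=13; leaf-entries=1; first=P0

== RESULT ==
13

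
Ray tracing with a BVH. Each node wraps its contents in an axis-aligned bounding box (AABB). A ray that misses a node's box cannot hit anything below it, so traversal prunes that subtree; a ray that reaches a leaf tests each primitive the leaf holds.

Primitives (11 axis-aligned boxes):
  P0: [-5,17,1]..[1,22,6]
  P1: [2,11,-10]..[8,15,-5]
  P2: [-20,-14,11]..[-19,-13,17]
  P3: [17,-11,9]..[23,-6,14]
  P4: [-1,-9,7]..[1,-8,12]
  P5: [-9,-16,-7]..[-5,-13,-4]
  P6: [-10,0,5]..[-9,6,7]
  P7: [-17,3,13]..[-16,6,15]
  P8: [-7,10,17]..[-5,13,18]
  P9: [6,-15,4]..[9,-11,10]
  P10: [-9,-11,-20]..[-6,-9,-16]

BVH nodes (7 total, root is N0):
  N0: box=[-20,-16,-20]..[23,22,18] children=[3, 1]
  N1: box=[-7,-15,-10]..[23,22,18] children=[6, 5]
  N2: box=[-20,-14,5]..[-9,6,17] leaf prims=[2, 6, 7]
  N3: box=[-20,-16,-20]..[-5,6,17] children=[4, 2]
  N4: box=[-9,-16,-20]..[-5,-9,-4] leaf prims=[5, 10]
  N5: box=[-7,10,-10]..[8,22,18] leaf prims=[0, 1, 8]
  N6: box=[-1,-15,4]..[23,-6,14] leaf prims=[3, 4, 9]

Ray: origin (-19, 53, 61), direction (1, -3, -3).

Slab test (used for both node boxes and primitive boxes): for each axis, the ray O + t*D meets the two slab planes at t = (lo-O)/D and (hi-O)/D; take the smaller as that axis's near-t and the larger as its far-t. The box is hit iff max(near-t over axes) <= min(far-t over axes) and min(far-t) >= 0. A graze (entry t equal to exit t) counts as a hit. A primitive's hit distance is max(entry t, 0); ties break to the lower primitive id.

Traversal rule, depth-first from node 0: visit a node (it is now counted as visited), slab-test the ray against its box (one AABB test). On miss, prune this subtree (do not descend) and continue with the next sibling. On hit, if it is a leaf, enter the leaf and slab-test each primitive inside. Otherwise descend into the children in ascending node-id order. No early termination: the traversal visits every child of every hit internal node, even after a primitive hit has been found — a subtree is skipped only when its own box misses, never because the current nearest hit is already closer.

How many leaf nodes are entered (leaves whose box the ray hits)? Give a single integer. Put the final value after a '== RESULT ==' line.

Traverse from the root:
N0 x:[-1,42] y:[31/3,23] z:[43/3,27] -> hit [43/3,23], descend [1, 3]
  N1 x:[12,42] y:[31/3,68/3] z:[43/3,71/3] -> hit [43/3,68/3], descend [5, 6]
    N5 x:[12,27] y:[31/3,43/3] z:[43/3,71/3] -> hit [43/3,43/3] leaf, test {P0(miss), P1(miss), P8(miss)}
    N6 x:[18,42] y:[59/3,68/3] z:[47/3,19] -> miss, prune
  N3 x:[-1,14] y:[47/3,23] z:[44/3,27] -> miss, prune

Visited [0, 1, 5, 6, 3]. Tests: 5 box, 1 leaf. Nearest: miss.

== RESULT ==
1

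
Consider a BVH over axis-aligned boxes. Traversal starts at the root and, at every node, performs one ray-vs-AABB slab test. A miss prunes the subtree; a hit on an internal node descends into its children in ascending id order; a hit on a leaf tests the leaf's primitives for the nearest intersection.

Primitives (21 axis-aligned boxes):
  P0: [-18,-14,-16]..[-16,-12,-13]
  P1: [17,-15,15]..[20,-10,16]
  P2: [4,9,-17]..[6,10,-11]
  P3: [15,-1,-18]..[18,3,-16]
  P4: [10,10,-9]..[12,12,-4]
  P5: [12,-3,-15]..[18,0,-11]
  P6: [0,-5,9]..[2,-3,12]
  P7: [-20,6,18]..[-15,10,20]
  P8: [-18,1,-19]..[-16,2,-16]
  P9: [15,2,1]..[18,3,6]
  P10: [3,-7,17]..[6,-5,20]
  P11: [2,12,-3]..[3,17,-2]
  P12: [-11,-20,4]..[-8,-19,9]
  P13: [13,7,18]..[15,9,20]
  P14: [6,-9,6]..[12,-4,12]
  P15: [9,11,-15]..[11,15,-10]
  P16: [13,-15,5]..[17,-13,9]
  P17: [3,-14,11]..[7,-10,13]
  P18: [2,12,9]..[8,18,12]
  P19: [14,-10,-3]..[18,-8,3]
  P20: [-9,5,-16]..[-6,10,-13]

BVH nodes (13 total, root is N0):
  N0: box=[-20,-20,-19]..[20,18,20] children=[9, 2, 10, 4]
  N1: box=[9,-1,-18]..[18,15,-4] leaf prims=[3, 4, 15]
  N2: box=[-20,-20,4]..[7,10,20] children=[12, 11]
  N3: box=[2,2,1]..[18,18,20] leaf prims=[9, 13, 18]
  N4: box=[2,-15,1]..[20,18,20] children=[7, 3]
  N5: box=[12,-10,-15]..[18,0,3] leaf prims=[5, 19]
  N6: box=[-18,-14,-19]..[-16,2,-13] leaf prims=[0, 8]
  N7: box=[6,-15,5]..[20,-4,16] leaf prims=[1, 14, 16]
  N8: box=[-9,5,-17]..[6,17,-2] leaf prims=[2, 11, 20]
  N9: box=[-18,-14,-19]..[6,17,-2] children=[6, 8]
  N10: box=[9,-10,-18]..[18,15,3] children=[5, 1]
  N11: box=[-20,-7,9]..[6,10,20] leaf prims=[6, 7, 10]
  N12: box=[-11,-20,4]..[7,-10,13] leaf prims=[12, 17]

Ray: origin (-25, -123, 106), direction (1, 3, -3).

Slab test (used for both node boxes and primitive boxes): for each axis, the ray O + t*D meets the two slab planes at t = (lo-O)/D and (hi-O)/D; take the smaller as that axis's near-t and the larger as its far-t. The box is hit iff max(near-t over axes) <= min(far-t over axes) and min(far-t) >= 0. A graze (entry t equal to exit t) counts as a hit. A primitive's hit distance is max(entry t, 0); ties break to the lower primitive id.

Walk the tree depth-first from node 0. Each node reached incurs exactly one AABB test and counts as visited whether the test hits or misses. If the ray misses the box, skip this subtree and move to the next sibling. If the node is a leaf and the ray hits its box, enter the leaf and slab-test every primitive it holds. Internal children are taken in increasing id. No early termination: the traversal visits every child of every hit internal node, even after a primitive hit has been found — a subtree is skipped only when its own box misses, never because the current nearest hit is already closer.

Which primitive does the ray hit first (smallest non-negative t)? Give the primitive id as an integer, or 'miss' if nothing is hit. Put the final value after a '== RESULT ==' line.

Walk:
N0 x:[5,45] y:[103/3,47] z:[86/3,125/3] -> hit [103/3,125/3], descend [2, 4, 9, 10]
  N2 x:[5,32] y:[103/3,133/3] z:[86/3,34] -> miss, prune
  N4 x:[27,45] y:[36,47] z:[86/3,35] -> miss, prune
  N9 x:[7,31] y:[109/3,140/3] z:[36,125/3] -> miss, prune
  N10 x:[34,43] y:[113/3,46] z:[103/3,124/3] -> hit [113/3,124/3], descend [1, 5]
    N1 x:[34,43] y:[122/3,46] z:[110/3,124/3] -> hit [122/3,124/3] leaf, test {P3@t=122/3, P4(miss), P15(miss)}
    N5 x:[37,43] y:[113/3,41] z:[103/3,121/3] -> hit [113/3,121/3] leaf, test {P5@t=40, P19(miss)}

Visited [0, 2, 4, 9, 10, 1, 5]. Tests: 7 box, 2 leaf. Nearest: P5.

== RESULT ==
5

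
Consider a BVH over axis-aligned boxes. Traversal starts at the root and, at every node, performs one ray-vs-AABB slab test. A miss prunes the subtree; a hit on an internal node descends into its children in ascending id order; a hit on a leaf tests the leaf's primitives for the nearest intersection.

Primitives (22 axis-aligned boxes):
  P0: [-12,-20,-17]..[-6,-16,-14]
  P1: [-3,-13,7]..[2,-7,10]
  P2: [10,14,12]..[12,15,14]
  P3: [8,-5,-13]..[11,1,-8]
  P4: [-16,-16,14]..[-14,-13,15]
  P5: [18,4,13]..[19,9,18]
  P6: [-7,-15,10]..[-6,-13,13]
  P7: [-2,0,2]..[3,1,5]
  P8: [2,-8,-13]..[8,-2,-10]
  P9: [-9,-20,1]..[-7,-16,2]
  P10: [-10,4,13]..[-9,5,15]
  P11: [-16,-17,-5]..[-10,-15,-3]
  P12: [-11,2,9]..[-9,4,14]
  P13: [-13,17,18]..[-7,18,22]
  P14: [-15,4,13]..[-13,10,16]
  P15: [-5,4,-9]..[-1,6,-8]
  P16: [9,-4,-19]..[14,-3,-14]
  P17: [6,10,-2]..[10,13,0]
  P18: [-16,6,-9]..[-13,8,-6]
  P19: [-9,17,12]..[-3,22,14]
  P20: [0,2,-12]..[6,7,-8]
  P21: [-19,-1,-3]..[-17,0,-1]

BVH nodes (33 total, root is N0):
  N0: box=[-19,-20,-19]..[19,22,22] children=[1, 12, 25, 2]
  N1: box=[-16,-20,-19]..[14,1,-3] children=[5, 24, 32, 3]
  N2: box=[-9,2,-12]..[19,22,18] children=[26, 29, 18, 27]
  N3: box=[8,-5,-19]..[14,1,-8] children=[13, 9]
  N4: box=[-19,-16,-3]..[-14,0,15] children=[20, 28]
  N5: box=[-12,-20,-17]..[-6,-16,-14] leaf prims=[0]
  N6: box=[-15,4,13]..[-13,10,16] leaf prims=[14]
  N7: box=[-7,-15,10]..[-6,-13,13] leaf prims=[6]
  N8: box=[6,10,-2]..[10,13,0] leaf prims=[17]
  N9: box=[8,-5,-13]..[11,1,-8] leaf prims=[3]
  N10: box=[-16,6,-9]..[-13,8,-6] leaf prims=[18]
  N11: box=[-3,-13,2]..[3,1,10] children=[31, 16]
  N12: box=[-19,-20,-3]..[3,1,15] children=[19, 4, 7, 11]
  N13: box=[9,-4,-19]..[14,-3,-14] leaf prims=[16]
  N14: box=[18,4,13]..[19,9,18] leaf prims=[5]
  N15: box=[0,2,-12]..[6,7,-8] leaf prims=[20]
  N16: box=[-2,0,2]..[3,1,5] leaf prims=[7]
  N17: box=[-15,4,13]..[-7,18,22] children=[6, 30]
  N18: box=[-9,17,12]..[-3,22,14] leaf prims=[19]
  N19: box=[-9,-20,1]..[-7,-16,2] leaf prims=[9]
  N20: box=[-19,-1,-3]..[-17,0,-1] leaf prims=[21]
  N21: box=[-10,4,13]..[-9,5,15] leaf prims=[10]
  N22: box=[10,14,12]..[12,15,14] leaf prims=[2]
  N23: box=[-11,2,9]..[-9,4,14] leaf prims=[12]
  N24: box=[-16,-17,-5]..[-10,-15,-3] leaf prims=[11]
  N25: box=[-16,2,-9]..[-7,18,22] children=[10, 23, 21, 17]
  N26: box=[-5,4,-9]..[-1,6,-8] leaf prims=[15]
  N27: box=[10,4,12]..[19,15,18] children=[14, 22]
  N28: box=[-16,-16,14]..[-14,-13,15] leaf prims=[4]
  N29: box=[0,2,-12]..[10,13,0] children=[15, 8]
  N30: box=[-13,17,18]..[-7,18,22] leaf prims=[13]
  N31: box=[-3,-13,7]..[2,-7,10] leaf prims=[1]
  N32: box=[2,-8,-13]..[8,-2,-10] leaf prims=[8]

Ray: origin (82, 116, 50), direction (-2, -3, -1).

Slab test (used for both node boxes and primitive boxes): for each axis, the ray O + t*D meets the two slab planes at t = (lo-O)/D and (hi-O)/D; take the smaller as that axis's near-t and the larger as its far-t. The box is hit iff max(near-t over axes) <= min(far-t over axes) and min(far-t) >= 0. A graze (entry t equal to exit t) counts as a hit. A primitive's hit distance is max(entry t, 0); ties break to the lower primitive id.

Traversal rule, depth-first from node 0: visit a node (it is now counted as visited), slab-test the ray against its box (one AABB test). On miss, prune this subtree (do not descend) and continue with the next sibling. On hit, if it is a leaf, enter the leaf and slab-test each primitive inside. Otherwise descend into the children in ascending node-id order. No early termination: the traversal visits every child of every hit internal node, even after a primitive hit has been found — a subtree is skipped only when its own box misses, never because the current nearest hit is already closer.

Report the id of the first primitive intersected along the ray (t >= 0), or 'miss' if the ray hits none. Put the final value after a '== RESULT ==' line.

Walk:
N0 x:[63/2,101/2] y:[94/3,136/3] z:[28,69] -> hit [63/2,136/3], descend [1, 2, 12, 25]
  N1 x:[34,49] y:[115/3,136/3] z:[53,69] -> miss, prune
  N2 x:[63/2,91/2] y:[94/3,38] z:[32,62] -> hit [32,38], descend [18, 26, 27, 29]
    N18 x:[85/2,91/2] y:[94/3,33] z:[36,38] -> miss, prune
    N26 x:[83/2,87/2] y:[110/3,112/3] z:[58,59] -> miss, prune
    N27 x:[63/2,36] y:[101/3,112/3] z:[32,38] -> hit [101/3,36], descend [14, 22]
      N14 x:[63/2,32] y:[107/3,112/3] z:[32,37] -> miss, prune
      N22 x:[35,36] y:[101/3,34] z:[36,38] -> miss, prune
    N29 x:[36,41] y:[103/3,38] z:[50,62] -> miss, prune
  N12 x:[79/2,101/2] y:[115/3,136/3] z:[35,53] -> hit [79/2,136/3], descend [4, 7, 11, 19]
    N4 x:[48,101/2] y:[116/3,44] z:[35,53] -> miss, prune
    N7 x:[44,89/2] y:[43,131/3] z:[37,40] -> miss, prune
    N11 x:[79/2,85/2] y:[115/3,43] z:[40,48] -> hit [40,85/2], descend [16, 31]
      N16 x:[79/2,42] y:[115/3,116/3] z:[45,48] -> miss, prune
      N31 x:[40,85/2] y:[41,43] z:[40,43] -> hit [41,85/2] leaf, test {P1@t=41}
    N19 x:[89/2,91/2] y:[44,136/3] z:[48,49] -> miss, prune
  N25 x:[89/2,49] y:[98/3,38] z:[28,59] -> miss, prune

order=[0, 1, 2, 18, 26, 27, 14, 22, 29, 12, 4, 7, 11, 16, 31, 19, 25]  |boxes|=17  |leaves|=1  hit=P1

== RESULT ==
1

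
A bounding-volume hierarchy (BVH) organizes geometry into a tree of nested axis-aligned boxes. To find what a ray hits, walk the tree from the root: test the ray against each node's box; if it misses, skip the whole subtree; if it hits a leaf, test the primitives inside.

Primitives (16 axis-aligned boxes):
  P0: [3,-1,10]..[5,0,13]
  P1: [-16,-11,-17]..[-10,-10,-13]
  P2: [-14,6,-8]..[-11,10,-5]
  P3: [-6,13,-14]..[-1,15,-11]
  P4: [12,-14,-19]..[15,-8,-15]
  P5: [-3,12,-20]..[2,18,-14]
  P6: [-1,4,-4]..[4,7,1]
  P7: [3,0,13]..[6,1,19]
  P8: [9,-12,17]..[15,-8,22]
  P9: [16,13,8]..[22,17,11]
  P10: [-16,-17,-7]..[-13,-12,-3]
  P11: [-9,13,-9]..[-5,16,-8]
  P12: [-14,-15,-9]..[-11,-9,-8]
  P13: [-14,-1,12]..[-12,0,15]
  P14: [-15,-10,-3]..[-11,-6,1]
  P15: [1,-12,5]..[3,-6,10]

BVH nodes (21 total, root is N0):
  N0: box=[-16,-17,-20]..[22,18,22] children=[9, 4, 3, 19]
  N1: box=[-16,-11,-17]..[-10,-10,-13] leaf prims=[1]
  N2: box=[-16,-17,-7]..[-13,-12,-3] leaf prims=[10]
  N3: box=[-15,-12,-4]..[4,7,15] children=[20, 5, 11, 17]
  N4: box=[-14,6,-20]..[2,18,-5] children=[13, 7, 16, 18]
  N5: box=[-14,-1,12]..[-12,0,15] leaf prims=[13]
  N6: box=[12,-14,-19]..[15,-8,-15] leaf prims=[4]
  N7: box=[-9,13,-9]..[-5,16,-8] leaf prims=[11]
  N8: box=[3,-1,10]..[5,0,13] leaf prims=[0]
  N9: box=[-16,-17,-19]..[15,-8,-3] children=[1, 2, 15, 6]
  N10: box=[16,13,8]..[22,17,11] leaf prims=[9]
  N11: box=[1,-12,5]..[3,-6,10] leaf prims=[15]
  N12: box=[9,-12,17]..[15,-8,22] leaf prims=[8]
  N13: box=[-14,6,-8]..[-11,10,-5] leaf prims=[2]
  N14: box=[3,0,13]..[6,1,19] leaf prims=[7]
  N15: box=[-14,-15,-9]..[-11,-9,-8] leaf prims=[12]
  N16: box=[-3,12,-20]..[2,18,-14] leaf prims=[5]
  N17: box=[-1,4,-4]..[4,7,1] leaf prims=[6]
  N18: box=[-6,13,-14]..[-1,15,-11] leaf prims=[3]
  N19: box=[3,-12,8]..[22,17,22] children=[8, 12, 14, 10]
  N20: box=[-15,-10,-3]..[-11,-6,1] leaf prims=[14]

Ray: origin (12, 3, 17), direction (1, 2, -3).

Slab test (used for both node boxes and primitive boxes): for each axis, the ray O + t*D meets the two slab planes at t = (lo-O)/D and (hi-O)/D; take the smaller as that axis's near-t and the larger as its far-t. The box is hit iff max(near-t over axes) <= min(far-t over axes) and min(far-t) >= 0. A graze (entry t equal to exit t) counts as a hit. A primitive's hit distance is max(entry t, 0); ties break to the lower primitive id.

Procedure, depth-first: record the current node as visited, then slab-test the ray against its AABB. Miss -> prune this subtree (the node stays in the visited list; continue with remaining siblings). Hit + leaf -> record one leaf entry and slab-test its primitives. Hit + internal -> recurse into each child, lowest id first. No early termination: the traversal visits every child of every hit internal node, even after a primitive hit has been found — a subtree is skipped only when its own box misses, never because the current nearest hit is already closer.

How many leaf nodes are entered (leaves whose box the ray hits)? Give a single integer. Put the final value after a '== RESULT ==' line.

Walk:
N0 x:[-28,10] y:[-10,15/2] z:[-5/3,37/3] -> hit [-5/3,15/2], descend [3, 4, 9, 19]
  N3 x:[-27,-8] y:[-15/2,2] z:[2/3,7] -> miss, prune
  N4 x:[-26,-10] y:[3/2,15/2] z:[22/3,37/3] -> miss, prune
  N9 x:[-28,3] y:[-10,-11/2] z:[20/3,12] -> miss, prune
  N19 x:[-9,10] y:[-15/2,7] z:[-5/3,3] -> hit [-5/3,3], descend [8, 10, 12, 14]
    N8 x:[-9,-7] y:[-2,-3/2] z:[4/3,7/3] -> miss, prune
    N10 x:[4,10] y:[5,7] z:[2,3] -> miss, prune
    N12 x:[-3,3] y:[-15/2,-11/2] z:[-5/3,0] -> miss, prune
    N14 x:[-9,-6] y:[-3/2,-1] z:[-2/3,4/3] -> miss, prune

order=[0, 3, 4, 9, 19, 8, 10, 12, 14]  |boxes|=9  |leaves|=0  hit=miss

== RESULT ==
0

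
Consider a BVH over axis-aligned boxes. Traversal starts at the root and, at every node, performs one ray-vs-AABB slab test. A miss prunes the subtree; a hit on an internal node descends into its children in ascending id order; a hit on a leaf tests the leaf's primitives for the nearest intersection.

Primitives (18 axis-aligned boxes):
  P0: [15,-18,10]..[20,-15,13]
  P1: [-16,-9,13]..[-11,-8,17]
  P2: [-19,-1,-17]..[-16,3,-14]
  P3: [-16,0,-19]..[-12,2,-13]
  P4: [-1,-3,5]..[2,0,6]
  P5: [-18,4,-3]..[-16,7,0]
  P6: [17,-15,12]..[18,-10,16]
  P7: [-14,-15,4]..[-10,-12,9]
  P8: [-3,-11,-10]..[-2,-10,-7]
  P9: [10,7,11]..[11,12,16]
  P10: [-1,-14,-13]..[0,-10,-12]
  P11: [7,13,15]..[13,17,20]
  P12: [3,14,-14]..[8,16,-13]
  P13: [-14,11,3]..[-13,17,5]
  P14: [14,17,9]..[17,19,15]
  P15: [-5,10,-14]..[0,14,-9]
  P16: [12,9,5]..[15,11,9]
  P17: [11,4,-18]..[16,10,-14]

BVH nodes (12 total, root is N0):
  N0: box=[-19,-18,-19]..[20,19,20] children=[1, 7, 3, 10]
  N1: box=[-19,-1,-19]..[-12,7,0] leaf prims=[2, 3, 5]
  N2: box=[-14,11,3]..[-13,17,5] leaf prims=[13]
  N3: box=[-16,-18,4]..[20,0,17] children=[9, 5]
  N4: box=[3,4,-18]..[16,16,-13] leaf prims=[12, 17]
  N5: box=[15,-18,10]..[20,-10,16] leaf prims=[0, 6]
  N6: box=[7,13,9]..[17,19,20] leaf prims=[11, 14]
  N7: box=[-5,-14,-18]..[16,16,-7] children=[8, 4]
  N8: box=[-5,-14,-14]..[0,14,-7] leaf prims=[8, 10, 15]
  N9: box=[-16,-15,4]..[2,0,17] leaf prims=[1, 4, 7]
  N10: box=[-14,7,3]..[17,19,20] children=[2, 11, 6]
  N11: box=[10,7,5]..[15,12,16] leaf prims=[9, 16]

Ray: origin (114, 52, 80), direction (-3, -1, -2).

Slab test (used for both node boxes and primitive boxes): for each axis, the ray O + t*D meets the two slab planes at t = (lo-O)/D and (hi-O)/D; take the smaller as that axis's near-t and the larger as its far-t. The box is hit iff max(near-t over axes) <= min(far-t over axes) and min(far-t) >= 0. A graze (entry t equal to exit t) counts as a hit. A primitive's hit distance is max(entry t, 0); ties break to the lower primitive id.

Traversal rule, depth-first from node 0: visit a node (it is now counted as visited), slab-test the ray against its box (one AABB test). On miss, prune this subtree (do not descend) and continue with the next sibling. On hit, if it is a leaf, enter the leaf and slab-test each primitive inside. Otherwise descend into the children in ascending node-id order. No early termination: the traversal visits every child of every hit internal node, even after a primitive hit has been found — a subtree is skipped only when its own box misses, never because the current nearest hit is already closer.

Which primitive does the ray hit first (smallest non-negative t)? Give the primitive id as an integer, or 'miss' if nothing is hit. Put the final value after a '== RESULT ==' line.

Trace the traversal:
N0 x:[94/3,133/3] y:[33,70] z:[30,99/2] -> hit [33,133/3], descend [1, 3, 7, 10]
  N1 x:[42,133/3] y:[45,53] z:[40,99/2] -> miss, prune
  N3 x:[94/3,130/3] y:[52,70] z:[63/2,38] -> miss, prune
  N7 x:[98/3,119/3] y:[36,66] z:[87/2,49] -> miss, prune
  N10 x:[97/3,128/3] y:[33,45] z:[30,77/2] -> hit [33,77/2], descend [2, 6, 11]
    N2 x:[127/3,128/3] y:[35,41] z:[75/2,77/2] -> miss, prune
    N6 x:[97/3,107/3] y:[33,39] z:[30,71/2] -> hit [33,71/2] leaf, test {P11(miss), P14@t=33}
    N11 x:[33,104/3] y:[40,45] z:[32,75/2] -> miss, prune

Visited [0, 1, 3, 7, 10, 2, 6, 11]. Tests: 8 box, 1 leaf. Nearest: P14.

== RESULT ==
14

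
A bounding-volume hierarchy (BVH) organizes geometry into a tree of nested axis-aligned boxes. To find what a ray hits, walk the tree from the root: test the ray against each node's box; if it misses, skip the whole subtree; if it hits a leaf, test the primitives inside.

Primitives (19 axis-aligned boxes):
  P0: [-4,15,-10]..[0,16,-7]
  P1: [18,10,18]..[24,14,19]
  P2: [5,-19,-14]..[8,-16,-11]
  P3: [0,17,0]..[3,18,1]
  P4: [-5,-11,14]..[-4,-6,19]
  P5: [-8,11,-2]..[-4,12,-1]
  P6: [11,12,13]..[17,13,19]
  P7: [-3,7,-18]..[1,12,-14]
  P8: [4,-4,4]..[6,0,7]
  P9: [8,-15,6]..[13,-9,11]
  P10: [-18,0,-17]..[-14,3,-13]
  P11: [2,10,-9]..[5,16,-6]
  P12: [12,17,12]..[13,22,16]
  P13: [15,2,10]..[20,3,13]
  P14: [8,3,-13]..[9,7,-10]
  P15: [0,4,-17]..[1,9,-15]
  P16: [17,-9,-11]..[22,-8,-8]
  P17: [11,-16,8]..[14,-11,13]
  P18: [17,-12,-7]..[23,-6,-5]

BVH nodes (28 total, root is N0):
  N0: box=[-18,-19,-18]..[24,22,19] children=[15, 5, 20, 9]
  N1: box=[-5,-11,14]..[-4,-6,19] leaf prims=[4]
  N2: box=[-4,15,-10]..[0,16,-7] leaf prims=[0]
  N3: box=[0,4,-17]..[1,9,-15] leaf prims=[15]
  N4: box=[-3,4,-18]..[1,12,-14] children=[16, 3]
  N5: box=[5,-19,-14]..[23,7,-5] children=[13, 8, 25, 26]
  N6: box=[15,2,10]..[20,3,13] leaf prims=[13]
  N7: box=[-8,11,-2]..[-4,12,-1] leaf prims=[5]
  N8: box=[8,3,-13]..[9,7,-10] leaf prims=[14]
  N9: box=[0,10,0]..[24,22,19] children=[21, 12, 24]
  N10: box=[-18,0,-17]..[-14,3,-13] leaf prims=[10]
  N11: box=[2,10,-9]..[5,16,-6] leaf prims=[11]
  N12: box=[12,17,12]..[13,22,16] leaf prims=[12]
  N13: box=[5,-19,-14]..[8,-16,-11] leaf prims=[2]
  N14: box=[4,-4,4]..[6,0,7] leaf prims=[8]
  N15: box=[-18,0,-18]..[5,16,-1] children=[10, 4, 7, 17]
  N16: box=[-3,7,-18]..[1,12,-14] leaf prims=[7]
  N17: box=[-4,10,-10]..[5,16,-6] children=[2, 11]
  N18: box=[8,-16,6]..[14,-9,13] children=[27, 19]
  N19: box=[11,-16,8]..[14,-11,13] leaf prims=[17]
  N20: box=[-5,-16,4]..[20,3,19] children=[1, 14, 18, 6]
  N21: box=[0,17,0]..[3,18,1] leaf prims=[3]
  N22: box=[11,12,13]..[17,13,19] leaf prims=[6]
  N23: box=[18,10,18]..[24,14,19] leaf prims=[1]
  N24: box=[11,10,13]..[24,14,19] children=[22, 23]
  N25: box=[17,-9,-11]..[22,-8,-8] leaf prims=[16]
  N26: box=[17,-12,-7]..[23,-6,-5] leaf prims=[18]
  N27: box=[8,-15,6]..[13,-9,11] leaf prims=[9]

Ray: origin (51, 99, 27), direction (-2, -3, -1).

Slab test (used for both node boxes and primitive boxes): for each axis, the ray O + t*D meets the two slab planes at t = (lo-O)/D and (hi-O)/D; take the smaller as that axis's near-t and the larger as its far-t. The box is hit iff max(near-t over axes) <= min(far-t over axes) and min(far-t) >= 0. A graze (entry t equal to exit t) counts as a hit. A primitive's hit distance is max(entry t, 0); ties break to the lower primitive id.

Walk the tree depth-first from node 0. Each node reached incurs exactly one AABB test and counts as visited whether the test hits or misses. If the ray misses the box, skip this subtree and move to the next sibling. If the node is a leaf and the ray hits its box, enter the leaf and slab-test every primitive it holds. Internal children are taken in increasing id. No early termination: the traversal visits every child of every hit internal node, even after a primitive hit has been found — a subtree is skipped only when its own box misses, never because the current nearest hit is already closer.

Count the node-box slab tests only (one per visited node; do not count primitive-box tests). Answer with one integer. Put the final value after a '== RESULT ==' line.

Trace the traversal:
N0 x:[27/2,69/2] y:[77/3,118/3] z:[8,45] -> hit [77/3,69/2], descend [5, 9, 15, 20]
  N5 x:[14,23] y:[92/3,118/3] z:[32,41] -> miss, prune
  N9 x:[27/2,51/2] y:[77/3,89/3] z:[8,27] -> miss, prune
  N15 x:[23,69/2] y:[83/3,33] z:[28,45] -> hit [28,33], descend [4, 7, 10, 17]
    N4 x:[25,27] y:[29,95/3] z:[41,45] -> miss, prune
    N7 x:[55/2,59/2] y:[29,88/3] z:[28,29] -> hit [29,29] leaf, test {P5@t=29}
    N10 x:[65/2,69/2] y:[32,33] z:[40,44] -> miss, prune
    N17 x:[23,55/2] y:[83/3,89/3] z:[33,37] -> miss, prune
  N20 x:[31/2,28] y:[32,115/3] z:[8,23] -> miss, prune

9 AABB tests over nodes [0, 5, 9, 15, 4, 7, 10, 17, 20]; 1 leaf entered; closest P5.

== RESULT ==
9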